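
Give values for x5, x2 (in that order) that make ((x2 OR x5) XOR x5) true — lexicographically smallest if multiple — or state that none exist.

x5=0, x2=1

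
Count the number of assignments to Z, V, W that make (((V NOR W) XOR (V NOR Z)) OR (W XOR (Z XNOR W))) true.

Satisfying assignments: (0,0,0), (0,0,1), (0,1,0), (0,1,1), (1,0,0)
Count: 5 out of 8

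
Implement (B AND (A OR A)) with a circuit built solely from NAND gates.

((B NAND ((A NAND A) NAND (A NAND A))) NAND (B NAND ((A NAND A) NAND (A NAND A))))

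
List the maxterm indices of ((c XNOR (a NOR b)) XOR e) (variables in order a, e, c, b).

ΠM(0, 3, 5, 6, 10, 11, 12, 13) = (a OR e OR c OR b) AND (a OR e OR NOT c OR NOT b) AND (a OR NOT e OR c OR NOT b) AND (a OR NOT e OR NOT c OR b) AND (NOT a OR e OR NOT c OR b) AND (NOT a OR e OR NOT c OR NOT b) AND (NOT a OR NOT e OR c OR b) AND (NOT a OR NOT e OR c OR NOT b)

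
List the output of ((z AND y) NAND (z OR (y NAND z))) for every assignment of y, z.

y | z | Output
--------------
0 | 0 | 1
0 | 1 | 1
1 | 0 | 1
1 | 1 | 0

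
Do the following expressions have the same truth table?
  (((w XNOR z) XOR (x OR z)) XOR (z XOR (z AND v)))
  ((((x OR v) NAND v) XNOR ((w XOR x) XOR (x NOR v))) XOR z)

No. Counterexample: with x=0, v=1, z=1, w=0, Expression 1 = 1 but Expression 2 = 0.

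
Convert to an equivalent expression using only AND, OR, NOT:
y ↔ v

(y AND v) OR (NOT y AND NOT v)
(Biconditional = both true or both false)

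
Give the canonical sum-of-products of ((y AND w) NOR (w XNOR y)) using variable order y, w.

Σm(1, 2) = (NOT y AND w) OR (y AND NOT w)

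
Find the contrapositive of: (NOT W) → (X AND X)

Contrapositive: NOT (X AND X) → W
Note: A statement and its contrapositive are logically equivalent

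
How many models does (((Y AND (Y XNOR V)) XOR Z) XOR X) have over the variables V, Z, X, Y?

Satisfying assignments: (0,0,1,0), (0,0,1,1), (0,1,0,0), (0,1,0,1), (1,0,0,1), (1,0,1,0), (1,1,0,0), (1,1,1,1)
Count: 8 out of 16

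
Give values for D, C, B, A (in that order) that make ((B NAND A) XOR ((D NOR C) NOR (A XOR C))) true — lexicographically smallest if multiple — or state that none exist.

D=0, C=0, B=0, A=0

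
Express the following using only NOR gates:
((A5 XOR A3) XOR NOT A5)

((((((((A5 NOR A3) NOR (A5 NOR A3)) NOR ((A5 NOR A3) NOR (A5 NOR A3))) NOR ((((A5 NOR A5) NOR (A3 NOR A3)) NOR ((A5 NOR A5) NOR (A3 NOR A3))) NOR (((A5 NOR A5) NOR (A3 NOR A3)) NOR ((A5 NOR A5) NOR (A3 NOR A3))))) NOR (A5 NOR A5)) NOR (((((A5 NOR A3) NOR (A5 NOR A3)) NOR ((A5 NOR A3) NOR (A5 NOR A3))) NOR ((((A5 NOR A5) NOR (A3 NOR A3)) NOR ((A5 NOR A5) NOR (A3 NOR A3))) NOR (((A5 NOR A5) NOR (A3 NOR A3)) NOR ((A5 NOR A5) NOR (A3 NOR A3))))) NOR (A5 NOR A5))) NOR ((((((A5 NOR A3) NOR (A5 NOR A3)) NOR ((A5 NOR A3) NOR (A5 NOR A3))) NOR ((((A5 NOR A5) NOR (A3 NOR A3)) NOR ((A5 NOR A5) NOR (A3 NOR A3))) NOR (((A5 NOR A5) NOR (A3 NOR A3)) NOR ((A5 NOR A5) NOR (A3 NOR A3))))) NOR (A5 NOR A5)) NOR (((((A5 NOR A3) NOR (A5 NOR A3)) NOR ((A5 NOR A3) NOR (A5 NOR A3))) NOR ((((A5 NOR A5) NOR (A3 NOR A3)) NOR ((A5 NOR A5) NOR (A3 NOR A3))) NOR (((A5 NOR A5) NOR (A3 NOR A3)) NOR ((A5 NOR A5) NOR (A3 NOR A3))))) NOR (A5 NOR A5)))) NOR ((((((((A5 NOR A3) NOR (A5 NOR A3)) NOR ((A5 NOR A3) NOR (A5 NOR A3))) NOR ((((A5 NOR A5) NOR (A3 NOR A3)) NOR ((A5 NOR A5) NOR (A3 NOR A3))) NOR (((A5 NOR A5) NOR (A3 NOR A3)) NOR ((A5 NOR A5) NOR (A3 NOR A3))))) NOR ((((A5 NOR A3) NOR (A5 NOR A3)) NOR ((A5 NOR A3) NOR (A5 NOR A3))) NOR ((((A5 NOR A5) NOR (A3 NOR A3)) NOR ((A5 NOR A5) NOR (A3 NOR A3))) NOR (((A5 NOR A5) NOR (A3 NOR A3)) NOR ((A5 NOR A5) NOR (A3 NOR A3)))))) NOR ((A5 NOR A5) NOR (A5 NOR A5))) NOR ((((((A5 NOR A3) NOR (A5 NOR A3)) NOR ((A5 NOR A3) NOR (A5 NOR A3))) NOR ((((A5 NOR A5) NOR (A3 NOR A3)) NOR ((A5 NOR A5) NOR (A3 NOR A3))) NOR (((A5 NOR A5) NOR (A3 NOR A3)) NOR ((A5 NOR A5) NOR (A3 NOR A3))))) NOR ((((A5 NOR A3) NOR (A5 NOR A3)) NOR ((A5 NOR A3) NOR (A5 NOR A3))) NOR ((((A5 NOR A5) NOR (A3 NOR A3)) NOR ((A5 NOR A5) NOR (A3 NOR A3))) NOR (((A5 NOR A5) NOR (A3 NOR A3)) NOR ((A5 NOR A5) NOR (A3 NOR A3)))))) NOR ((A5 NOR A5) NOR (A5 NOR A5)))) NOR (((((((A5 NOR A3) NOR (A5 NOR A3)) NOR ((A5 NOR A3) NOR (A5 NOR A3))) NOR ((((A5 NOR A5) NOR (A3 NOR A3)) NOR ((A5 NOR A5) NOR (A3 NOR A3))) NOR (((A5 NOR A5) NOR (A3 NOR A3)) NOR ((A5 NOR A5) NOR (A3 NOR A3))))) NOR ((((A5 NOR A3) NOR (A5 NOR A3)) NOR ((A5 NOR A3) NOR (A5 NOR A3))) NOR ((((A5 NOR A5) NOR (A3 NOR A3)) NOR ((A5 NOR A5) NOR (A3 NOR A3))) NOR (((A5 NOR A5) NOR (A3 NOR A3)) NOR ((A5 NOR A5) NOR (A3 NOR A3)))))) NOR ((A5 NOR A5) NOR (A5 NOR A5))) NOR ((((((A5 NOR A3) NOR (A5 NOR A3)) NOR ((A5 NOR A3) NOR (A5 NOR A3))) NOR ((((A5 NOR A5) NOR (A3 NOR A3)) NOR ((A5 NOR A5) NOR (A3 NOR A3))) NOR (((A5 NOR A5) NOR (A3 NOR A3)) NOR ((A5 NOR A5) NOR (A3 NOR A3))))) NOR ((((A5 NOR A3) NOR (A5 NOR A3)) NOR ((A5 NOR A3) NOR (A5 NOR A3))) NOR ((((A5 NOR A5) NOR (A3 NOR A3)) NOR ((A5 NOR A5) NOR (A3 NOR A3))) NOR (((A5 NOR A5) NOR (A3 NOR A3)) NOR ((A5 NOR A5) NOR (A3 NOR A3)))))) NOR ((A5 NOR A5) NOR (A5 NOR A5))))))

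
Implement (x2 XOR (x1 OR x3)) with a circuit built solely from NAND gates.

((x2 NAND (x2 NAND ((x1 NAND x1) NAND (x3 NAND x3)))) NAND (((x1 NAND x1) NAND (x3 NAND x3)) NAND (x2 NAND ((x1 NAND x1) NAND (x3 NAND x3)))))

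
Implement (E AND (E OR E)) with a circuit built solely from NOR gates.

((E NOR E) NOR (((E NOR E) NOR (E NOR E)) NOR ((E NOR E) NOR (E NOR E))))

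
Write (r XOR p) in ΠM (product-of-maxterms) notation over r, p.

ΠM(0, 3) = (r OR p) AND (NOT r OR NOT p)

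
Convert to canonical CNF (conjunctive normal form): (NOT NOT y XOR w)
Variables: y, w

(y OR w) AND (NOT y OR NOT w)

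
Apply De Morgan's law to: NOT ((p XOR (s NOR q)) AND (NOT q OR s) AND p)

NOT (p XOR (s NOR q)) OR NOT (NOT q OR s) OR NOT p
De Morgan's: NOT(AND of terms) = OR of negations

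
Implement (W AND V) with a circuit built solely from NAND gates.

((W NAND V) NAND (W NAND V))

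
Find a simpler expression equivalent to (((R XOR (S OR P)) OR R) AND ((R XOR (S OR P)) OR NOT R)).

By distribution ((E OR v) AND (E OR NOT v) = E):
= (R XOR (S OR P))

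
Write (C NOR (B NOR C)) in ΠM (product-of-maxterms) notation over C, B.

ΠM(0, 2, 3) = (C OR B) AND (NOT C OR B) AND (NOT C OR NOT B)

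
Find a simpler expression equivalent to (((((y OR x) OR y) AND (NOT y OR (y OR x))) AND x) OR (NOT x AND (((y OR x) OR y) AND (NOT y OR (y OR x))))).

By distribution ((E AND v) OR (E AND NOT v) = E) then distribution ((E OR v) AND (E OR NOT v) = E):
= (y OR x)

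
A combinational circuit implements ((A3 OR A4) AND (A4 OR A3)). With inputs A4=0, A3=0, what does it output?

Substituting: ((0 OR 0) AND (0 OR 0))
= 0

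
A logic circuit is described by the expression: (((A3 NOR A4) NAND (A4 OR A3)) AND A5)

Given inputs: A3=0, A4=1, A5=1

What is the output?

Substituting: (((0 NOR 1) NAND (1 OR 0)) AND 1)
= 1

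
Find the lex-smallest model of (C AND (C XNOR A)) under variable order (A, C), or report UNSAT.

A=1, C=1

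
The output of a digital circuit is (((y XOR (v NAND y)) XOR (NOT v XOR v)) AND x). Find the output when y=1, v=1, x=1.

Substituting: (((1 XOR (1 NAND 1)) XOR (NOT 1 XOR 1)) AND 1)
= 0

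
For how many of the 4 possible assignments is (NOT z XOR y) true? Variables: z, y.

Satisfying assignments: (0,0), (1,1)
Count: 2 out of 4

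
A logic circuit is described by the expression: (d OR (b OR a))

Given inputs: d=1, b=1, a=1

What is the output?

Substituting: (1 OR (1 OR 1))
= 1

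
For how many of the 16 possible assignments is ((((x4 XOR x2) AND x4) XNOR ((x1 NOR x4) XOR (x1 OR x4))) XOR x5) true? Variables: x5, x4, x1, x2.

Satisfying assignments: (0,1,0,0), (0,1,1,0), (1,0,0,0), (1,0,0,1), (1,0,1,0), (1,0,1,1), (1,1,0,1), (1,1,1,1)
Count: 8 out of 16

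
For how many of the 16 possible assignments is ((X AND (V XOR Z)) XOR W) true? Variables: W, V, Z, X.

Satisfying assignments: (0,0,1,1), (0,1,0,1), (1,0,0,0), (1,0,0,1), (1,0,1,0), (1,1,0,0), (1,1,1,0), (1,1,1,1)
Count: 8 out of 16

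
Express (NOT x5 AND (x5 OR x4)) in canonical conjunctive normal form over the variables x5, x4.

(x5 OR x4) AND (NOT x5 OR x4) AND (NOT x5 OR NOT x4)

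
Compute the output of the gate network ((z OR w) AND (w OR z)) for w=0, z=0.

Substituting: ((0 OR 0) AND (0 OR 0))
= 0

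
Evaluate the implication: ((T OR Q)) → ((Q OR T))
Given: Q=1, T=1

Antecedent ((T OR Q)) = 1; consequent ((Q OR T)) = 1.
1 → 1 = 1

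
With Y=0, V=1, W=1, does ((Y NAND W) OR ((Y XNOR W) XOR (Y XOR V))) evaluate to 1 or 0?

Substituting: ((0 NAND 1) OR ((0 XNOR 1) XOR (0 XOR 1)))
= 1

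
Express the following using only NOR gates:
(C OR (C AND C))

((C NOR ((C NOR C) NOR (C NOR C))) NOR (C NOR ((C NOR C) NOR (C NOR C))))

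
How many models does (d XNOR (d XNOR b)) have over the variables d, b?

Satisfying assignments: (0,1), (1,1)
Count: 2 out of 4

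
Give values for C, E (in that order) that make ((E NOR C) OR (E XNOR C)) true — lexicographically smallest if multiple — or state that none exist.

C=0, E=0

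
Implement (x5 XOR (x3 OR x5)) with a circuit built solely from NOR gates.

((((x5 NOR ((x3 NOR x5) NOR (x3 NOR x5))) NOR (x5 NOR ((x3 NOR x5) NOR (x3 NOR x5)))) NOR ((x5 NOR ((x3 NOR x5) NOR (x3 NOR x5))) NOR (x5 NOR ((x3 NOR x5) NOR (x3 NOR x5))))) NOR ((((x5 NOR x5) NOR (((x3 NOR x5) NOR (x3 NOR x5)) NOR ((x3 NOR x5) NOR (x3 NOR x5)))) NOR ((x5 NOR x5) NOR (((x3 NOR x5) NOR (x3 NOR x5)) NOR ((x3 NOR x5) NOR (x3 NOR x5))))) NOR (((x5 NOR x5) NOR (((x3 NOR x5) NOR (x3 NOR x5)) NOR ((x3 NOR x5) NOR (x3 NOR x5)))) NOR ((x5 NOR x5) NOR (((x3 NOR x5) NOR (x3 NOR x5)) NOR ((x3 NOR x5) NOR (x3 NOR x5)))))))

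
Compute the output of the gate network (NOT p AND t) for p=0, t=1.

Substituting: (NOT 0 AND 1)
= 1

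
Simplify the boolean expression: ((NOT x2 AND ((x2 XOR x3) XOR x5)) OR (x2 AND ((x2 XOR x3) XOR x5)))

By distribution ((E AND v) OR (E AND NOT v) = E):
= ((x2 XOR x3) XOR x5)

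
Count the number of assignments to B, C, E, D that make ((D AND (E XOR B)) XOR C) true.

Satisfying assignments: (0,0,1,1), (0,1,0,0), (0,1,0,1), (0,1,1,0), (1,0,0,1), (1,1,0,0), (1,1,1,0), (1,1,1,1)
Count: 8 out of 16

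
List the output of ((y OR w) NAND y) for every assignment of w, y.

w | y | Output
--------------
0 | 0 | 1
0 | 1 | 0
1 | 0 | 1
1 | 1 | 0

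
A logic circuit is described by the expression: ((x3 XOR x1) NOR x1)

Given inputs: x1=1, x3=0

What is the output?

Substituting: ((0 XOR 1) NOR 1)
= 0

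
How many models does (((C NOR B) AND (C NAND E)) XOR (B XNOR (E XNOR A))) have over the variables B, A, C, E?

Satisfying assignments: (0,0,0,0), (0,0,1,1), (0,1,0,1), (0,1,1,0), (1,0,0,0), (1,0,1,0), (1,1,0,1), (1,1,1,1)
Count: 8 out of 16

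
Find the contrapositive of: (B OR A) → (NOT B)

Contrapositive: B → NOT (B OR A)
Note: A statement and its contrapositive are logically equivalent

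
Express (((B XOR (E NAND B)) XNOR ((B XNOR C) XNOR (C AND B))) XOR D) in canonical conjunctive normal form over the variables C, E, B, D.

(C OR E OR B OR D) AND (C OR E OR NOT B OR D) AND (C OR NOT E OR B OR D) AND (C OR NOT E OR NOT B OR NOT D) AND (NOT C OR E OR B OR NOT D) AND (NOT C OR E OR NOT B OR D) AND (NOT C OR NOT E OR B OR NOT D) AND (NOT C OR NOT E OR NOT B OR NOT D)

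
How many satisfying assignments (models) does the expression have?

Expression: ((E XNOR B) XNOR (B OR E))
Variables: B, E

Satisfying assignments: (1,1)
Count: 1 out of 4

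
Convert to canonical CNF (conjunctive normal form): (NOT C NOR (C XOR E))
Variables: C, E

(C OR E) AND (C OR NOT E) AND (NOT C OR E)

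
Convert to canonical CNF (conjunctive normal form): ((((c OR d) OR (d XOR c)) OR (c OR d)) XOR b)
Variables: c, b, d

(c OR b OR d) AND (c OR NOT b OR NOT d) AND (NOT c OR NOT b OR d) AND (NOT c OR NOT b OR NOT d)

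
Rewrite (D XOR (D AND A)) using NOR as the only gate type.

((((D NOR ((D NOR D) NOR (A NOR A))) NOR (D NOR ((D NOR D) NOR (A NOR A)))) NOR ((D NOR ((D NOR D) NOR (A NOR A))) NOR (D NOR ((D NOR D) NOR (A NOR A))))) NOR ((((D NOR D) NOR (((D NOR D) NOR (A NOR A)) NOR ((D NOR D) NOR (A NOR A)))) NOR ((D NOR D) NOR (((D NOR D) NOR (A NOR A)) NOR ((D NOR D) NOR (A NOR A))))) NOR (((D NOR D) NOR (((D NOR D) NOR (A NOR A)) NOR ((D NOR D) NOR (A NOR A)))) NOR ((D NOR D) NOR (((D NOR D) NOR (A NOR A)) NOR ((D NOR D) NOR (A NOR A)))))))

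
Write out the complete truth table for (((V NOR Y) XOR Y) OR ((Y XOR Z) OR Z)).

Z | Y | V | Output
------------------
0 | 0 | 0 | 1
0 | 0 | 1 | 0
0 | 1 | 0 | 1
0 | 1 | 1 | 1
1 | 0 | 0 | 1
1 | 0 | 1 | 1
1 | 1 | 0 | 1
1 | 1 | 1 | 1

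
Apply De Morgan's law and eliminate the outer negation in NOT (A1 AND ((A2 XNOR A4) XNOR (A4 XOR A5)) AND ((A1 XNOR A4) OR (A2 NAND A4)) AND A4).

NOT A1 OR NOT ((A2 XNOR A4) XNOR (A4 XOR A5)) OR NOT ((A1 XNOR A4) OR (A2 NAND A4)) OR NOT A4
De Morgan's: NOT(AND of terms) = OR of negations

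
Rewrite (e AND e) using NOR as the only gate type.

((e NOR e) NOR (e NOR e))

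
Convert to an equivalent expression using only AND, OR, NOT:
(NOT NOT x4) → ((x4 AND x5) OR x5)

NOT x4 OR ((x4 AND x5) OR x5)
(Implication elimination: A → B = NOT A OR B)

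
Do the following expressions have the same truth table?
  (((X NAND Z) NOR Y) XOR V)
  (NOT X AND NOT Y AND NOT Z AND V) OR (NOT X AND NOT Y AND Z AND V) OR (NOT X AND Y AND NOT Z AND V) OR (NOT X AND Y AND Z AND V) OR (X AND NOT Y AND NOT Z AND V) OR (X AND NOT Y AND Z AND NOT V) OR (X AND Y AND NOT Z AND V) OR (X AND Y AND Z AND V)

Yes, they are equivalent — the two output columns agree on all 16 assignments:
X | Y | Z | V | Expression 1 | Expression 2
-------------------------------------------
0 | 0 | 0 | 0 | 0 | 0
0 | 0 | 0 | 1 | 1 | 1
0 | 0 | 1 | 0 | 0 | 0
0 | 0 | 1 | 1 | 1 | 1
0 | 1 | 0 | 0 | 0 | 0
0 | 1 | 0 | 1 | 1 | 1
0 | 1 | 1 | 0 | 0 | 0
0 | 1 | 1 | 1 | 1 | 1
1 | 0 | 0 | 0 | 0 | 0
1 | 0 | 0 | 1 | 1 | 1
1 | 0 | 1 | 0 | 1 | 1
1 | 0 | 1 | 1 | 0 | 0
1 | 1 | 0 | 0 | 0 | 0
1 | 1 | 0 | 1 | 1 | 1
1 | 1 | 1 | 0 | 0 | 0
1 | 1 | 1 | 1 | 1 | 1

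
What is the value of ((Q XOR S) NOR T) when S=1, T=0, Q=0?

Substituting: ((0 XOR 1) NOR 0)
= 0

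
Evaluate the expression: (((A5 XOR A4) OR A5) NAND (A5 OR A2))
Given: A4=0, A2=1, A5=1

Substituting: (((1 XOR 0) OR 1) NAND (1 OR 1))
= 0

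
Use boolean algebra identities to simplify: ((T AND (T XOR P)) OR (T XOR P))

By absorption (E OR (E AND v) = E):
= (T XOR P)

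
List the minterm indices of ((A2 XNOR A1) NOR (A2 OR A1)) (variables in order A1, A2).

Σm() = FALSE (no minterms)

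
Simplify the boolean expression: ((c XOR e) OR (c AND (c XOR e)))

By absorption (E OR (E AND v) = E):
= (c XOR e)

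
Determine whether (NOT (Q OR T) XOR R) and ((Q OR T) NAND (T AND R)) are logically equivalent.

No. Counterexample: with T=0, Q=0, R=1, Expression 1 = 0 but Expression 2 = 1.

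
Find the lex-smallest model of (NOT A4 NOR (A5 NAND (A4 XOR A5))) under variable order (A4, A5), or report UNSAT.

UNSATISFIABLE - no assignment makes this expression true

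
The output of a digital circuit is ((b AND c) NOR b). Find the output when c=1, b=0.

Substituting: ((0 AND 1) NOR 0)
= 1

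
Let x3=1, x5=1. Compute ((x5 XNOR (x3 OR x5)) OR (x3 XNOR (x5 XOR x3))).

Substituting: ((1 XNOR (1 OR 1)) OR (1 XNOR (1 XOR 1)))
= 1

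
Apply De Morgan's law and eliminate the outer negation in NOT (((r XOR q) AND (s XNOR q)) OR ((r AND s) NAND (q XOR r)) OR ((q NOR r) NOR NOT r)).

NOT ((r XOR q) AND (s XNOR q)) AND NOT ((r AND s) NAND (q XOR r)) AND NOT ((q NOR r) NOR NOT r)
De Morgan's: NOT(OR of terms) = AND of negations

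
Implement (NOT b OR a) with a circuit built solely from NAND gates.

(((b NAND b) NAND (b NAND b)) NAND (a NAND a))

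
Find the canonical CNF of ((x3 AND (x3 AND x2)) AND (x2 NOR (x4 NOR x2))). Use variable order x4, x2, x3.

(x4 OR x2 OR x3) AND (x4 OR x2 OR NOT x3) AND (x4 OR NOT x2 OR x3) AND (x4 OR NOT x2 OR NOT x3) AND (NOT x4 OR x2 OR x3) AND (NOT x4 OR x2 OR NOT x3) AND (NOT x4 OR NOT x2 OR x3) AND (NOT x4 OR NOT x2 OR NOT x3)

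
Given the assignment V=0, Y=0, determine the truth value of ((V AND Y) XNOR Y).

Substituting: ((0 AND 0) XNOR 0)
= 1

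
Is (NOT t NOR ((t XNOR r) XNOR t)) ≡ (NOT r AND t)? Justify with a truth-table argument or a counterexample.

Yes, they are equivalent — the two output columns agree on all 4 assignments:
r | t | Expression 1 | Expression 2
-----------------------------------
0 | 0 | 0 | 0
0 | 1 | 1 | 1
1 | 0 | 0 | 0
1 | 1 | 0 | 0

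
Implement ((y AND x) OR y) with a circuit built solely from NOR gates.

((((y NOR y) NOR (x NOR x)) NOR y) NOR (((y NOR y) NOR (x NOR x)) NOR y))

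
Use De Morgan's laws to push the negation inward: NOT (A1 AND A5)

NOT A1 OR NOT A5
De Morgan's: NOT(AND of terms) = OR of negations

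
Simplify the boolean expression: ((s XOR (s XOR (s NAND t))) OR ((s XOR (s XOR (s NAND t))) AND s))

By absorption (E OR (E AND v) = E) then XOR self-cancellation ((E XOR v) XOR v = E):
= (s NAND t)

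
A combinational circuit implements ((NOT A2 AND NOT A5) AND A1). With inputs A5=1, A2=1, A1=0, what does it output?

Substituting: ((NOT 1 AND NOT 1) AND 0)
= 0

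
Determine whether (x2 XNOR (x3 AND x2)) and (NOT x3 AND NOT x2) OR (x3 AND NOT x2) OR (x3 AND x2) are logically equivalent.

Yes, they are equivalent — the two output columns agree on all 4 assignments:
x3 | x2 | Expression 1 | Expression 2
-------------------------------------
0 | 0 | 1 | 1
0 | 1 | 0 | 0
1 | 0 | 1 | 1
1 | 1 | 1 | 1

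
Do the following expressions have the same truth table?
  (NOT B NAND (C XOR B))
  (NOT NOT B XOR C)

No. Counterexample: with C=0, B=0, Expression 1 = 1 but Expression 2 = 0.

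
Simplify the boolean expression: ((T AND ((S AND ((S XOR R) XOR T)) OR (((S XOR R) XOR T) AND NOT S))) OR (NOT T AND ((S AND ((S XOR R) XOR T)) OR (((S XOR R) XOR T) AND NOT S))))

By distribution ((E AND v) OR (E AND NOT v) = E) then distribution ((E AND v) OR (E AND NOT v) = E):
= ((S XOR R) XOR T)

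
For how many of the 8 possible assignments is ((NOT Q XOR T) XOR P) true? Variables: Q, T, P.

Satisfying assignments: (0,0,0), (0,1,1), (1,0,1), (1,1,0)
Count: 4 out of 8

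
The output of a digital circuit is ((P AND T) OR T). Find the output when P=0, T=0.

Substituting: ((0 AND 0) OR 0)
= 0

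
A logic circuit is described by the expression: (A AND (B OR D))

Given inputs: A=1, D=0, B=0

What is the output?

Substituting: (1 AND (0 OR 0))
= 0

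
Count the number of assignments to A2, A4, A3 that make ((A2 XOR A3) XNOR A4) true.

Satisfying assignments: (0,0,0), (0,1,1), (1,0,1), (1,1,0)
Count: 4 out of 8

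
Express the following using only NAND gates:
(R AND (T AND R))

((R NAND ((T NAND R) NAND (T NAND R))) NAND (R NAND ((T NAND R) NAND (T NAND R))))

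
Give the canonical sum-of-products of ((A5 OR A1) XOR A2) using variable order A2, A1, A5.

Σm(1, 2, 3, 4) = (NOT A2 AND NOT A1 AND A5) OR (NOT A2 AND A1 AND NOT A5) OR (NOT A2 AND A1 AND A5) OR (A2 AND NOT A1 AND NOT A5)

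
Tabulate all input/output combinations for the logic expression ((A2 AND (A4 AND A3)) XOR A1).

A2 | A1 | A4 | A3 | Output
--------------------------
0 | 0 | 0 | 0 | 0
0 | 0 | 0 | 1 | 0
0 | 0 | 1 | 0 | 0
0 | 0 | 1 | 1 | 0
0 | 1 | 0 | 0 | 1
0 | 1 | 0 | 1 | 1
0 | 1 | 1 | 0 | 1
0 | 1 | 1 | 1 | 1
1 | 0 | 0 | 0 | 0
1 | 0 | 0 | 1 | 0
1 | 0 | 1 | 0 | 0
1 | 0 | 1 | 1 | 1
1 | 1 | 0 | 0 | 1
1 | 1 | 0 | 1 | 1
1 | 1 | 1 | 0 | 1
1 | 1 | 1 | 1 | 0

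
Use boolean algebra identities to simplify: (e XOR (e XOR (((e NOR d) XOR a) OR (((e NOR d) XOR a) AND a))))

By XOR self-cancellation ((E XOR v) XOR v = E) then absorption (E OR (E AND v) = E):
= ((e NOR d) XOR a)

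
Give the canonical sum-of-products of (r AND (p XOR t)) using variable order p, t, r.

Σm(3, 5) = (NOT p AND t AND r) OR (p AND NOT t AND r)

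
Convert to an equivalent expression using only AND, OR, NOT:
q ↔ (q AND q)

(q AND (q AND q)) OR (NOT q AND NOT (q AND q))
(Biconditional = both true or both false)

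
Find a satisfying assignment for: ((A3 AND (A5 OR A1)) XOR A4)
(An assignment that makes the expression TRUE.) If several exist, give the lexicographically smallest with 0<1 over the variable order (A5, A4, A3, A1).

A5=0, A4=0, A3=1, A1=1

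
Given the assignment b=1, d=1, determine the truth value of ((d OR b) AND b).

Substituting: ((1 OR 1) AND 1)
= 1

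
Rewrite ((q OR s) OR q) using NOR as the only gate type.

((((q NOR s) NOR (q NOR s)) NOR q) NOR (((q NOR s) NOR (q NOR s)) NOR q))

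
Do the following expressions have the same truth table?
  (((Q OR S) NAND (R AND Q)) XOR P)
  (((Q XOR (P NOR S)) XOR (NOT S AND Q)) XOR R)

No. Counterexample: with S=0, Q=0, P=0, R=1, Expression 1 = 1 but Expression 2 = 0.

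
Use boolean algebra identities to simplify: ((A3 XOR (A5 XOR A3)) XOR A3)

By XOR self-cancellation ((E XOR v) XOR v = E):
= (A5 XOR A3)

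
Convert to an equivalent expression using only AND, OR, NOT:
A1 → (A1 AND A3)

NOT A1 OR (A1 AND A3)
(Implication elimination: A → B = NOT A OR B)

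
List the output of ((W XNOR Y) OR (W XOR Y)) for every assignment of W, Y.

W | Y | Output
--------------
0 | 0 | 1
0 | 1 | 1
1 | 0 | 1
1 | 1 | 1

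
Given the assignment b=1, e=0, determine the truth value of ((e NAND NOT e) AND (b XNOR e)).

Substituting: ((0 NAND NOT 0) AND (1 XNOR 0))
= 0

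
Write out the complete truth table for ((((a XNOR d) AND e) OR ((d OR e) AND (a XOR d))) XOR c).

c | d | a | e | Output
----------------------
0 | 0 | 0 | 0 | 0
0 | 0 | 0 | 1 | 1
0 | 0 | 1 | 0 | 0
0 | 0 | 1 | 1 | 1
0 | 1 | 0 | 0 | 1
0 | 1 | 0 | 1 | 1
0 | 1 | 1 | 0 | 0
0 | 1 | 1 | 1 | 1
1 | 0 | 0 | 0 | 1
1 | 0 | 0 | 1 | 0
1 | 0 | 1 | 0 | 1
1 | 0 | 1 | 1 | 0
1 | 1 | 0 | 0 | 0
1 | 1 | 0 | 1 | 0
1 | 1 | 1 | 0 | 1
1 | 1 | 1 | 1 | 0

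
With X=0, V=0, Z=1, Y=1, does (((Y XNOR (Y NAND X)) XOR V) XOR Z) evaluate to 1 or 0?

Substituting: (((1 XNOR (1 NAND 0)) XOR 0) XOR 1)
= 0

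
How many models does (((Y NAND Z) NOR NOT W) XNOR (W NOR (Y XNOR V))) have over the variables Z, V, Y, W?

Satisfying assignments: (0,0,0,0), (0,0,0,1), (0,0,1,1), (0,1,0,1), (0,1,1,0), (0,1,1,1), (1,0,0,0), (1,0,0,1), (1,1,0,1), (1,1,1,0)
Count: 10 out of 16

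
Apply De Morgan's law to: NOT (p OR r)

NOT p AND NOT r
De Morgan's: NOT(OR of terms) = AND of negations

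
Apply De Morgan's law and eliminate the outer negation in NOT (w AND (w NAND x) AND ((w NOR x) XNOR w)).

NOT w OR NOT (w NAND x) OR NOT ((w NOR x) XNOR w)
De Morgan's: NOT(AND of terms) = OR of negations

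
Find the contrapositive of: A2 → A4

Contrapositive: NOT A4 → NOT A2
Note: A statement and its contrapositive are logically equivalent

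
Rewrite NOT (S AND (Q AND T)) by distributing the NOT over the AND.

NOT S OR NOT (Q AND T)
De Morgan's: NOT(AND of terms) = OR of negations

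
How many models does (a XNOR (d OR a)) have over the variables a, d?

Satisfying assignments: (0,0), (1,0), (1,1)
Count: 3 out of 4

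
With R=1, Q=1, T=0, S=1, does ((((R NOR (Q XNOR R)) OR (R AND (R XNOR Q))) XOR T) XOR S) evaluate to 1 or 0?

Substituting: ((((1 NOR (1 XNOR 1)) OR (1 AND (1 XNOR 1))) XOR 0) XOR 1)
= 0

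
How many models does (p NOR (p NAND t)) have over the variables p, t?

No assignment satisfies the expression.
Count: 0 out of 4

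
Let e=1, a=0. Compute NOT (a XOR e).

Substituting: NOT (0 XOR 1)
= 0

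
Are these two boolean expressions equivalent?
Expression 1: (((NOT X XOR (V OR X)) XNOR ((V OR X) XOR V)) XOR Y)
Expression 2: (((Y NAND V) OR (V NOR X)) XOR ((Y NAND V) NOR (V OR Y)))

No. Counterexample: with V=0, Y=0, X=0, Expression 1 = 0 but Expression 2 = 1.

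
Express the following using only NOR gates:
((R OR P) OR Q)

((((R NOR P) NOR (R NOR P)) NOR Q) NOR (((R NOR P) NOR (R NOR P)) NOR Q))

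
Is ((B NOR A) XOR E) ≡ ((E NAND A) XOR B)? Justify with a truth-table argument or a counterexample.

No. Counterexample: with A=0, E=1, B=0, Expression 1 = 0 but Expression 2 = 1.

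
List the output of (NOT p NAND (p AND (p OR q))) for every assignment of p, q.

p | q | Output
--------------
0 | 0 | 1
0 | 1 | 1
1 | 0 | 1
1 | 1 | 1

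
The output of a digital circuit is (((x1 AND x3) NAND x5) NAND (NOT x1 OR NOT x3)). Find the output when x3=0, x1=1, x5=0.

Substituting: (((1 AND 0) NAND 0) NAND (NOT 1 OR NOT 0))
= 0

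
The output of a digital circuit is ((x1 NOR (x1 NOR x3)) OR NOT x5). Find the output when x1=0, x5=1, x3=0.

Substituting: ((0 NOR (0 NOR 0)) OR NOT 1)
= 0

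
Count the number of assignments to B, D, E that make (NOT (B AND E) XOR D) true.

Satisfying assignments: (0,0,0), (0,0,1), (1,0,0), (1,1,1)
Count: 4 out of 8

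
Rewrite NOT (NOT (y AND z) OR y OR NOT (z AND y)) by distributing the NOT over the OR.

(y AND z) AND NOT y AND (z AND y)
De Morgan's: NOT(OR of terms) = AND of negations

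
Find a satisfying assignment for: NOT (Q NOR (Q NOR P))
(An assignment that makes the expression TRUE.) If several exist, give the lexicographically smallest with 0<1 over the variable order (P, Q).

P=0, Q=0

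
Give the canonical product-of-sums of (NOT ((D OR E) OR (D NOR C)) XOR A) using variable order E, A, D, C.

ΠM(0, 2, 3, 5, 8, 9, 10, 11) = (E OR A OR D OR C) AND (E OR A OR NOT D OR C) AND (E OR A OR NOT D OR NOT C) AND (E OR NOT A OR D OR NOT C) AND (NOT E OR A OR D OR C) AND (NOT E OR A OR D OR NOT C) AND (NOT E OR A OR NOT D OR C) AND (NOT E OR A OR NOT D OR NOT C)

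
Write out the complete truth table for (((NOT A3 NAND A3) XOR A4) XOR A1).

A4 | A1 | A3 | Output
---------------------
0 | 0 | 0 | 1
0 | 0 | 1 | 1
0 | 1 | 0 | 0
0 | 1 | 1 | 0
1 | 0 | 0 | 0
1 | 0 | 1 | 0
1 | 1 | 0 | 1
1 | 1 | 1 | 1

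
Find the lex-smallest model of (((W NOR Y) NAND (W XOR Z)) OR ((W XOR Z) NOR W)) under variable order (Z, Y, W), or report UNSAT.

Z=0, Y=0, W=0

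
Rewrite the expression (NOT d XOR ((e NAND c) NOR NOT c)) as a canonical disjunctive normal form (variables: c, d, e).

(NOT c AND NOT d AND NOT e) OR (NOT c AND NOT d AND e) OR (c AND NOT d AND NOT e) OR (c AND d AND e)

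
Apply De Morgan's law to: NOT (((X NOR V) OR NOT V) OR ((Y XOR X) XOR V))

NOT ((X NOR V) OR NOT V) AND NOT ((Y XOR X) XOR V)
De Morgan's: NOT(OR of terms) = AND of negations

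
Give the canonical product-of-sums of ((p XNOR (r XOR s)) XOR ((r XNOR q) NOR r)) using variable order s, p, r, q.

ΠM(1, 2, 3, 4, 8, 13, 14, 15) = (s OR p OR r OR NOT q) AND (s OR p OR NOT r OR q) AND (s OR p OR NOT r OR NOT q) AND (s OR NOT p OR r OR q) AND (NOT s OR p OR r OR q) AND (NOT s OR NOT p OR r OR NOT q) AND (NOT s OR NOT p OR NOT r OR q) AND (NOT s OR NOT p OR NOT r OR NOT q)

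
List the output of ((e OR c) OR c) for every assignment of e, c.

e | c | Output
--------------
0 | 0 | 0
0 | 1 | 1
1 | 0 | 1
1 | 1 | 1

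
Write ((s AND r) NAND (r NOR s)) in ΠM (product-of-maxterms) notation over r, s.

ΠM() = TRUE (no maxterms)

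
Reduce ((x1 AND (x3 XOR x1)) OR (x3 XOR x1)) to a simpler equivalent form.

By absorption (E OR (E AND v) = E):
= (x3 XOR x1)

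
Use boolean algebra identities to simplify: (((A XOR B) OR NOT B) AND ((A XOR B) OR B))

By distribution ((E OR v) AND (E OR NOT v) = E):
= (A XOR B)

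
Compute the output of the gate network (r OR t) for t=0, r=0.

Substituting: (0 OR 0)
= 0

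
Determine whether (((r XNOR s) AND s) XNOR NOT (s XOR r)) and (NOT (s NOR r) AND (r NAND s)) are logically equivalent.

No. Counterexample: with r=1, s=1, Expression 1 = 1 but Expression 2 = 0.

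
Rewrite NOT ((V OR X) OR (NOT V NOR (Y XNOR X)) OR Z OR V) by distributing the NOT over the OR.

NOT (V OR X) AND NOT (NOT V NOR (Y XNOR X)) AND NOT Z AND NOT V
De Morgan's: NOT(OR of terms) = AND of negations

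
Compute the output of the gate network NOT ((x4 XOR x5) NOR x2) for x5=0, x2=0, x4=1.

Substituting: NOT ((1 XOR 0) NOR 0)
= 1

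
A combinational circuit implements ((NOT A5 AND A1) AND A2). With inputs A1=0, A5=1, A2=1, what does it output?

Substituting: ((NOT 1 AND 0) AND 1)
= 0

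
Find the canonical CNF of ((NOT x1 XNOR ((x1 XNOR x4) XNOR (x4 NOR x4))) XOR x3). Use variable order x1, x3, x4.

(x1 OR NOT x3 OR x4) AND (x1 OR NOT x3 OR NOT x4) AND (NOT x1 OR NOT x3 OR x4) AND (NOT x1 OR NOT x3 OR NOT x4)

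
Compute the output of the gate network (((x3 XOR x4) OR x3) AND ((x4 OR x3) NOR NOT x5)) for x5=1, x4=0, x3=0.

Substituting: (((0 XOR 0) OR 0) AND ((0 OR 0) NOR NOT 1))
= 0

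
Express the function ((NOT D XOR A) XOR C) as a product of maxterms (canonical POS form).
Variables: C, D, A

ΠM(1, 2, 4, 7) = (C OR D OR NOT A) AND (C OR NOT D OR A) AND (NOT C OR D OR A) AND (NOT C OR NOT D OR NOT A)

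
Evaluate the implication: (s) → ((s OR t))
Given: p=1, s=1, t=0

Antecedent (s) = 1; consequent ((s OR t)) = 1.
1 → 1 = 1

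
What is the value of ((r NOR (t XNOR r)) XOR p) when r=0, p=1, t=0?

Substituting: ((0 NOR (0 XNOR 0)) XOR 1)
= 1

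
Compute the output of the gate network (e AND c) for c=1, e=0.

Substituting: (0 AND 1)
= 0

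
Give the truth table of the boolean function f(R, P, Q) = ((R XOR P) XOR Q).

R | P | Q | Output
------------------
0 | 0 | 0 | 0
0 | 0 | 1 | 1
0 | 1 | 0 | 1
0 | 1 | 1 | 0
1 | 0 | 0 | 1
1 | 0 | 1 | 0
1 | 1 | 0 | 0
1 | 1 | 1 | 1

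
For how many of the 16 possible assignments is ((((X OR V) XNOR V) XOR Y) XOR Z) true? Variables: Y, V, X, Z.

Satisfying assignments: (0,0,0,0), (0,0,1,1), (0,1,0,0), (0,1,1,0), (1,0,0,1), (1,0,1,0), (1,1,0,1), (1,1,1,1)
Count: 8 out of 16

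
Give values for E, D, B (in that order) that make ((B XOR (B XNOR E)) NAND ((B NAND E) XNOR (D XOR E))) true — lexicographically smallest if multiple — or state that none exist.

E=0, D=0, B=0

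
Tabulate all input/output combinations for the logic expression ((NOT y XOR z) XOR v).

z | y | v | Output
------------------
0 | 0 | 0 | 1
0 | 0 | 1 | 0
0 | 1 | 0 | 0
0 | 1 | 1 | 1
1 | 0 | 0 | 0
1 | 0 | 1 | 1
1 | 1 | 0 | 1
1 | 1 | 1 | 0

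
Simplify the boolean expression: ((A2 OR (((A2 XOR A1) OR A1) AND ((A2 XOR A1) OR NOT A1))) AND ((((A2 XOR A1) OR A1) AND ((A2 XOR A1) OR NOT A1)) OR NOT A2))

By distribution ((E OR v) AND (E OR NOT v) = E) then distribution ((E OR v) AND (E OR NOT v) = E):
= (A2 XOR A1)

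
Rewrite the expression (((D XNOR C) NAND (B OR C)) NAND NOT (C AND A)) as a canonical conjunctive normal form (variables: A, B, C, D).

(A OR B OR C OR D) AND (A OR B OR C OR NOT D) AND (A OR B OR NOT C OR D) AND (A OR NOT B OR C OR NOT D) AND (A OR NOT B OR NOT C OR D) AND (NOT A OR B OR C OR D) AND (NOT A OR B OR C OR NOT D) AND (NOT A OR NOT B OR C OR NOT D)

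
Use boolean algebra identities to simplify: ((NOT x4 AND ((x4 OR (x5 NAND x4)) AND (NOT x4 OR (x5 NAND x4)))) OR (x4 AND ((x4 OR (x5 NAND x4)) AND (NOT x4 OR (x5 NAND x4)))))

By distribution ((E AND v) OR (E AND NOT v) = E) then distribution ((E OR v) AND (E OR NOT v) = E):
= (x5 NAND x4)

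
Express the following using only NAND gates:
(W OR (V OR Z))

((W NAND W) NAND (((V NAND V) NAND (Z NAND Z)) NAND ((V NAND V) NAND (Z NAND Z))))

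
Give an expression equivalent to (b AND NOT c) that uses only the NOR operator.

((b NOR b) NOR ((c NOR c) NOR (c NOR c)))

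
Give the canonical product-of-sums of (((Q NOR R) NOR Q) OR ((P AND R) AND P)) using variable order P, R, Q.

ΠM(0, 1, 3, 4, 5) = (P OR R OR Q) AND (P OR R OR NOT Q) AND (P OR NOT R OR NOT Q) AND (NOT P OR R OR Q) AND (NOT P OR R OR NOT Q)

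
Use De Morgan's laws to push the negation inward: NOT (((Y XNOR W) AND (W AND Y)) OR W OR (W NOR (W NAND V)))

NOT ((Y XNOR W) AND (W AND Y)) AND NOT W AND NOT (W NOR (W NAND V))
De Morgan's: NOT(OR of terms) = AND of negations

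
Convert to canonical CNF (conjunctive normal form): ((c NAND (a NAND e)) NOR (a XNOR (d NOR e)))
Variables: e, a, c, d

(e OR a OR c OR d) AND (e OR a OR c OR NOT d) AND (e OR a OR NOT c OR NOT d) AND (e OR NOT a OR c OR d) AND (e OR NOT a OR c OR NOT d) AND (e OR NOT a OR NOT c OR d) AND (NOT e OR a OR c OR d) AND (NOT e OR a OR c OR NOT d) AND (NOT e OR a OR NOT c OR d) AND (NOT e OR a OR NOT c OR NOT d) AND (NOT e OR NOT a OR c OR d) AND (NOT e OR NOT a OR c OR NOT d) AND (NOT e OR NOT a OR NOT c OR d) AND (NOT e OR NOT a OR NOT c OR NOT d)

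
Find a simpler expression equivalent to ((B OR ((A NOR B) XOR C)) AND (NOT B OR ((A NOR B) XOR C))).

By distribution ((E OR v) AND (E OR NOT v) = E):
= ((A NOR B) XOR C)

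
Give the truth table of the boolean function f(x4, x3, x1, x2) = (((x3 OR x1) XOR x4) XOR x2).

x4 | x3 | x1 | x2 | Output
--------------------------
0 | 0 | 0 | 0 | 0
0 | 0 | 0 | 1 | 1
0 | 0 | 1 | 0 | 1
0 | 0 | 1 | 1 | 0
0 | 1 | 0 | 0 | 1
0 | 1 | 0 | 1 | 0
0 | 1 | 1 | 0 | 1
0 | 1 | 1 | 1 | 0
1 | 0 | 0 | 0 | 1
1 | 0 | 0 | 1 | 0
1 | 0 | 1 | 0 | 0
1 | 0 | 1 | 1 | 1
1 | 1 | 0 | 0 | 0
1 | 1 | 0 | 1 | 1
1 | 1 | 1 | 0 | 0
1 | 1 | 1 | 1 | 1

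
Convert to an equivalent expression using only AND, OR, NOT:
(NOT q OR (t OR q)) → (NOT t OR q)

NOT (NOT q OR (t OR q)) OR (NOT t OR q)
(Implication elimination: A → B = NOT A OR B)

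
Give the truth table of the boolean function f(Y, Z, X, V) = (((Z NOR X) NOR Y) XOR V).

Y | Z | X | V | Output
----------------------
0 | 0 | 0 | 0 | 0
0 | 0 | 0 | 1 | 1
0 | 0 | 1 | 0 | 1
0 | 0 | 1 | 1 | 0
0 | 1 | 0 | 0 | 1
0 | 1 | 0 | 1 | 0
0 | 1 | 1 | 0 | 1
0 | 1 | 1 | 1 | 0
1 | 0 | 0 | 0 | 0
1 | 0 | 0 | 1 | 1
1 | 0 | 1 | 0 | 0
1 | 0 | 1 | 1 | 1
1 | 1 | 0 | 0 | 0
1 | 1 | 0 | 1 | 1
1 | 1 | 1 | 0 | 0
1 | 1 | 1 | 1 | 1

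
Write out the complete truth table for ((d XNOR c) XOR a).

c | a | d | Output
------------------
0 | 0 | 0 | 1
0 | 0 | 1 | 0
0 | 1 | 0 | 0
0 | 1 | 1 | 1
1 | 0 | 0 | 0
1 | 0 | 1 | 1
1 | 1 | 0 | 1
1 | 1 | 1 | 0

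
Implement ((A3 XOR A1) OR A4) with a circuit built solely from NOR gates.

((((((A3 NOR A1) NOR (A3 NOR A1)) NOR ((A3 NOR A1) NOR (A3 NOR A1))) NOR ((((A3 NOR A3) NOR (A1 NOR A1)) NOR ((A3 NOR A3) NOR (A1 NOR A1))) NOR (((A3 NOR A3) NOR (A1 NOR A1)) NOR ((A3 NOR A3) NOR (A1 NOR A1))))) NOR A4) NOR (((((A3 NOR A1) NOR (A3 NOR A1)) NOR ((A3 NOR A1) NOR (A3 NOR A1))) NOR ((((A3 NOR A3) NOR (A1 NOR A1)) NOR ((A3 NOR A3) NOR (A1 NOR A1))) NOR (((A3 NOR A3) NOR (A1 NOR A1)) NOR ((A3 NOR A3) NOR (A1 NOR A1))))) NOR A4))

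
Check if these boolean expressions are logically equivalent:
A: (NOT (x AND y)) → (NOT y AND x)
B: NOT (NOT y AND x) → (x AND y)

Yes, Contrapositive is always equivalent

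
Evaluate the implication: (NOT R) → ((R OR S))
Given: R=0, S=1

Antecedent (NOT R) = 1; consequent ((R OR S)) = 1.
1 → 1 = 1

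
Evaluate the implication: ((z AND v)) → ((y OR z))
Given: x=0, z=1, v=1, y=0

Antecedent ((z AND v)) = 1; consequent ((y OR z)) = 1.
1 → 1 = 1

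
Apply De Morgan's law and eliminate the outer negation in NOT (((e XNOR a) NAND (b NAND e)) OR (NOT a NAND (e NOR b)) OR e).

NOT ((e XNOR a) NAND (b NAND e)) AND NOT (NOT a NAND (e NOR b)) AND NOT e
De Morgan's: NOT(OR of terms) = AND of negations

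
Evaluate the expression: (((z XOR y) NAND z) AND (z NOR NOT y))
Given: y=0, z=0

Substituting: (((0 XOR 0) NAND 0) AND (0 NOR NOT 0))
= 0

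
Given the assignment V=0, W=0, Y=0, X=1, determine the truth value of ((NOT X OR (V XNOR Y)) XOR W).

Substituting: ((NOT 1 OR (0 XNOR 0)) XOR 0)
= 1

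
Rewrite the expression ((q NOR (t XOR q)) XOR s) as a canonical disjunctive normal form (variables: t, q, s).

(NOT t AND NOT q AND NOT s) OR (NOT t AND q AND s) OR (t AND NOT q AND s) OR (t AND q AND s)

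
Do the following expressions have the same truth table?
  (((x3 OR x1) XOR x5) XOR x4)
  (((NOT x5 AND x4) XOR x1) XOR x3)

No. Counterexample: with x5=0, x4=0, x1=1, x3=1, Expression 1 = 1 but Expression 2 = 0.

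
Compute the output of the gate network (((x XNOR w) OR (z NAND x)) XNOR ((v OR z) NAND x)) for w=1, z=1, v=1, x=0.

Substituting: (((0 XNOR 1) OR (1 NAND 0)) XNOR ((1 OR 1) NAND 0))
= 1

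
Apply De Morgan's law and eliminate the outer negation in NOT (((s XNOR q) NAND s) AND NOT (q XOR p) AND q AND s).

NOT ((s XNOR q) NAND s) OR (q XOR p) OR NOT q OR NOT s
De Morgan's: NOT(AND of terms) = OR of negations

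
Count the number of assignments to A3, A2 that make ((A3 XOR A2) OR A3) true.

Satisfying assignments: (0,1), (1,0), (1,1)
Count: 3 out of 4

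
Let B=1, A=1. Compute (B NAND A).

Substituting: (1 NAND 1)
= 0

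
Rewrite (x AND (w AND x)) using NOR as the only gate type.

((x NOR x) NOR (((w NOR w) NOR (x NOR x)) NOR ((w NOR w) NOR (x NOR x))))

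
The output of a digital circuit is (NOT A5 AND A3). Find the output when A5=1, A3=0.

Substituting: (NOT 1 AND 0)
= 0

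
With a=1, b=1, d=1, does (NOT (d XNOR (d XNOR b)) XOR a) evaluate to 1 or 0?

Substituting: (NOT (1 XNOR (1 XNOR 1)) XOR 1)
= 1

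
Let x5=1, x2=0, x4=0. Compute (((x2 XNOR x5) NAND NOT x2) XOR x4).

Substituting: (((0 XNOR 1) NAND NOT 0) XOR 0)
= 1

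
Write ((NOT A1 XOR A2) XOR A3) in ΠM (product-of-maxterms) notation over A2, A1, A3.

ΠM(1, 2, 4, 7) = (A2 OR A1 OR NOT A3) AND (A2 OR NOT A1 OR A3) AND (NOT A2 OR A1 OR A3) AND (NOT A2 OR NOT A1 OR NOT A3)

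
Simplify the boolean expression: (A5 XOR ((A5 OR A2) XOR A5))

By XOR self-cancellation ((E XOR v) XOR v = E):
= (A5 OR A2)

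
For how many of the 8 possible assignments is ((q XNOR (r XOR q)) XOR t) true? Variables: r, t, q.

Satisfying assignments: (0,0,0), (0,0,1), (1,1,0), (1,1,1)
Count: 4 out of 8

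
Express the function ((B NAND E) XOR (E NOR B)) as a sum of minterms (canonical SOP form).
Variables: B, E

Σm(1, 2) = (NOT B AND E) OR (B AND NOT E)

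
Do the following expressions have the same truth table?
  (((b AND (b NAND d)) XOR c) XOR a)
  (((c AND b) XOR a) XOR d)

No. Counterexample: with b=0, c=0, a=0, d=1, Expression 1 = 0 but Expression 2 = 1.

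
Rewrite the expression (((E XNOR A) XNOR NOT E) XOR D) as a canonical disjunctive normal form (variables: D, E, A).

(NOT D AND NOT E AND NOT A) OR (NOT D AND E AND NOT A) OR (D AND NOT E AND A) OR (D AND E AND A)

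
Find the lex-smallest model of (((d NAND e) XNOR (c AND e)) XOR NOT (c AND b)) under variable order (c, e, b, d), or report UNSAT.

c=0, e=0, b=0, d=0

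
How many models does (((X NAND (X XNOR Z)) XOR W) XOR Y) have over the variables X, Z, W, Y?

Satisfying assignments: (0,0,0,0), (0,0,1,1), (0,1,0,0), (0,1,1,1), (1,0,0,0), (1,0,1,1), (1,1,0,1), (1,1,1,0)
Count: 8 out of 16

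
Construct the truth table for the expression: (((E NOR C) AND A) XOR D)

D | C | E | A | Output
----------------------
0 | 0 | 0 | 0 | 0
0 | 0 | 0 | 1 | 1
0 | 0 | 1 | 0 | 0
0 | 0 | 1 | 1 | 0
0 | 1 | 0 | 0 | 0
0 | 1 | 0 | 1 | 0
0 | 1 | 1 | 0 | 0
0 | 1 | 1 | 1 | 0
1 | 0 | 0 | 0 | 1
1 | 0 | 0 | 1 | 0
1 | 0 | 1 | 0 | 1
1 | 0 | 1 | 1 | 1
1 | 1 | 0 | 0 | 1
1 | 1 | 0 | 1 | 1
1 | 1 | 1 | 0 | 1
1 | 1 | 1 | 1 | 1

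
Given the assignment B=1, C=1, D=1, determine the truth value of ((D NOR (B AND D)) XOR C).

Substituting: ((1 NOR (1 AND 1)) XOR 1)
= 1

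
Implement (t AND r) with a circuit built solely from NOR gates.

((t NOR t) NOR (r NOR r))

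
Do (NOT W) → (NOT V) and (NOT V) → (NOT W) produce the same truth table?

No, Converse is not equivalent to original (counterexample: W=0, V=1)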